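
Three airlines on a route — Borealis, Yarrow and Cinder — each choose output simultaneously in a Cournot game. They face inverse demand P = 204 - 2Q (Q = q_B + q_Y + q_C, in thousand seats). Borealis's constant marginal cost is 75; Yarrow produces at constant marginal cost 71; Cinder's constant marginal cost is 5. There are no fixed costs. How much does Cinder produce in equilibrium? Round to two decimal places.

41.88

Borealis's profit: π_B = (204 - 2Q)q_B - (75q_B). Setting ∂π_B/∂q_B = 0: 129 - 4q_B - 2(q_Y + q_C) = 0.
Yarrow's profit: π_Y = (204 - 2Q)q_Y - (71q_Y). Setting ∂π_Y/∂q_Y = 0: 133 - 4q_Y - 2(q_B + q_C) = 0.
Cinder's profit: π_C = (204 - 2Q)q_C - (5q_C). Setting ∂π_C/∂q_C = 0: 199 - 4q_C - 2(q_B + q_Y) = 0.
Adding the 3 first-order conditions: 461 − 8Q = 0, so Q = 461/8.
Back-substituting: q_B = (129 − 461/4)/2 = 55/8, q_Y = (133 − 461/4)/2 = 71/8, q_C = (199 − 461/4)/2 = 335/8.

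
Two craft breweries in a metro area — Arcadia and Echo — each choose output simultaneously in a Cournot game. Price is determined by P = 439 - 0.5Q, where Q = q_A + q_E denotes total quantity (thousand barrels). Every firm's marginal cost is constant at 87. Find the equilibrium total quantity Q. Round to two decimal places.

469.33

A representative firm's profit is π_i = q_i(439 - 0.5Q) - 87q_i.
Setting ∂π_i/∂q_i = 0 with rivals' quantities fixed: 352 - q_i - (1/2)q_j = 0.
By symmetry each firm produces the same amount; substituting q_j = q_i yields q_i = 352/(3/2) = 704/3.
Total output Q = 704/3 + 704/3 = 1408/3.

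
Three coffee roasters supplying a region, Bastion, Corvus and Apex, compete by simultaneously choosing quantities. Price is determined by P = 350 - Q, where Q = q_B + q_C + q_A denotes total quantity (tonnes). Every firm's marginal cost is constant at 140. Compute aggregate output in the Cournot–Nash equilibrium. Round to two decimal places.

157.50

A representative firm's profit is π_i = q_i(350 - Q) - 140q_i.
First-order condition (treating rivals' output as given): 210 - 2q_i - Σ_{j≠i} q_j = 0.
By symmetry each firm produces the same amount; substituting Σ_{j≠i} q_j = 2q_i yields q_i = 210/4 = 105/2.
Total output Q = 105/2 + 105/2 + 105/2 = 315/2.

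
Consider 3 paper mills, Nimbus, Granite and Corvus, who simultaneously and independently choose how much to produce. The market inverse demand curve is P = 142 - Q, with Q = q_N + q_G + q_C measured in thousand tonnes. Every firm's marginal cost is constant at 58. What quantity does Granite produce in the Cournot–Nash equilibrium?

21

Each firm earns π_i = (142 - Q)q_i - 58q_i.
Setting ∂π_i/∂q_i = 0 with rivals' quantities fixed: 84 - 2q_i - Σ_{j≠i} q_j = 0.
By symmetry each firm produces the same amount; substituting Σ_{j≠i} q_j = 2q_i yields q_i = 84/4 = 21.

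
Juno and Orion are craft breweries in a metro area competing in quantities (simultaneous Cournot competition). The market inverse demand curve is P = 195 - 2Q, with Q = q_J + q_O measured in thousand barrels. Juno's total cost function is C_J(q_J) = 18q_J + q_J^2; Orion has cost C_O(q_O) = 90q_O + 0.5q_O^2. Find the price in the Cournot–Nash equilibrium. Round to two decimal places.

121.85

Juno's profit: π_J = (195 - 2Q)q_J - (18q_J + q_J²). Setting ∂π_J/∂q_J = 0: 177 - 6q_J - 2(q_O) = 0.
Orion's first-order condition: 105 - 5q_O - 2(q_J) = 0.
So q_J = (177 - 2q_O)/6 and q_O = (105 - 2q_J)/5.
Solving the pair: q_J = 675/26, q_O = 138/13.
Total output Q = 951/26, so price P = 195 - 2·(951/26) = 1584/13.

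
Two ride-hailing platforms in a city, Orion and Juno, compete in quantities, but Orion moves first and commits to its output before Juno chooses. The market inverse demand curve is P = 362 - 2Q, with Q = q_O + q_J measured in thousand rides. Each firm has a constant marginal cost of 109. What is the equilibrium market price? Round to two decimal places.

The follower Juno best-responds to any q_O: π_J = (362 - 2Q)q_J - 109q_J.
Setting the follower's marginal profit to zero, 253 - 2q_O - 4q_J = 0, i.e. q_J = (253 - 2q_O)/4.
The leader anticipates this reaction. Substituting into P = 362 - 2Q gives P = 471/2 - q_O, so π_O = (471/2 - q_O)q_O - 109q_O.
Maximising: ∂π_O/∂q_O = 253/2 - 2q_O = 0, giving q_O = 253/4.
Then q_J = (253 - 2·(253/4))/4 = 253/8.
Total output Q = 759/8, so price P = 362 - 2·(759/8) = 689/4.

172.25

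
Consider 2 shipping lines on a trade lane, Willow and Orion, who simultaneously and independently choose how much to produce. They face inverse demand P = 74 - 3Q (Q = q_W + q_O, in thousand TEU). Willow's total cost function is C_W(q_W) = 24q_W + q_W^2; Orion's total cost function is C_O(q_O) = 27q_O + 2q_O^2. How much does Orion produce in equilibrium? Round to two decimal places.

3.18

Willow's profit: π_W = (74 - 3Q)q_W - (24q_W + q_W²). Setting ∂π_W/∂q_W = 0: 50 - 8q_W - 3(q_O) = 0.
Orion's profit: π_O = (74 - 3Q)q_O - (27q_O + 2q_O²). Setting ∂π_O/∂q_O = 0: 47 - 10q_O - 3(q_W) = 0.
Rearranging gives the reaction functions q_W = (50 - 3q_O)/8 and q_O = (47 - 3q_W)/10.
Solving the pair: q_W = 359/71, q_O = 226/71.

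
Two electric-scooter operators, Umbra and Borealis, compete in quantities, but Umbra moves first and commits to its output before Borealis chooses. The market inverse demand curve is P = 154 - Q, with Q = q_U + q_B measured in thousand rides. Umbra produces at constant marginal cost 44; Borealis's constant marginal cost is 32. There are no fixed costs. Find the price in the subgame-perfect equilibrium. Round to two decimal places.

Solve by backward induction. Given q_U, the follower Borealis maximises π_B = (154 - q_U - q_B)q_B - 32q_B.
∂π_B/∂q_B = 122 - q_U - 2q_B = 0 gives the reaction function q_B = (122 - q_U)/2.
Umbra substitutes q_B(q_U) into its own profit: π_U = q_U(154 - q_U - (122 - q_U)/2) - 44q_U = (93 - (1/2)q_U)q_U - 44q_U.
Maximising: ∂π_U/∂q_U = 49 - q_U = 0, giving q_U = 49.
Then q_B = (122 - 49)/2 = 73/2.
Total output Q = 171/2, so price P = 154 - 171/2 = 137/2.

68.50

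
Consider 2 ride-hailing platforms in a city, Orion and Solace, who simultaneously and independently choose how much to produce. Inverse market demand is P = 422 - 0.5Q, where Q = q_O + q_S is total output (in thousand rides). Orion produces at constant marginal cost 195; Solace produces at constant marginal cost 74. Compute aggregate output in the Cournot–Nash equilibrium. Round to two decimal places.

Orion's profit: π_O = (422 - 0.5Q)q_O - (195q_O). Setting ∂π_O/∂q_O = 0: 227 - q_O - (1/2)(q_S) = 0.
Solace's first-order condition: 348 - q_S - (1/2)(q_O) = 0.
Rearranging gives the reaction functions q_O = (227 - (1/2)q_S) and q_S = (348 - (1/2)q_O).
Substituting one into the other gives q_O = 212/3 and q_S = 938/3.
Total output Q = 212/3 + 938/3 = 1150/3.

383.33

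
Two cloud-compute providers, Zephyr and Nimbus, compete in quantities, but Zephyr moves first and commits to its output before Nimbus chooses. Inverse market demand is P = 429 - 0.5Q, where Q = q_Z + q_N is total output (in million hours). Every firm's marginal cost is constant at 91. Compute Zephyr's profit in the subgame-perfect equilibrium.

The follower Nimbus best-responds to any q_Z: π_N = (429 - 0.5Q)q_N - 91q_N.
Follower FOC: 338 - (1/2)q_Z - q_N = 0, so q_N(q_Z) = (338 - (1/2)q_Z).
The leader anticipates this reaction. Substituting into P = 429 - 0.5Q gives P = 260 - (1/4)q_Z, so π_Z = (260 - (1/4)q_Z)q_Z - 91q_Z.
Maximising: ∂π_Z/∂q_Z = 169 - (1/2)q_Z = 0, giving q_Z = 338.
Then q_N = (338 - (1/2)·338) = 169.
Price P = 429 - (1/2)·507 = 351/2.
Zephyr's profit: (351/2 - 91)·338 = 28561.

28561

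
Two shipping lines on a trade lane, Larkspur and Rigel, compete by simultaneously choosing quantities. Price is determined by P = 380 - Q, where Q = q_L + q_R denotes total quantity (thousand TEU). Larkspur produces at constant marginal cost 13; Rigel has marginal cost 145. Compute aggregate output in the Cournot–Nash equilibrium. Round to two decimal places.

Larkspur's profit: π_L = (380 - Q)q_L - (13q_L). Setting ∂π_L/∂q_L = 0: 367 - 2q_L - (q_R) = 0.
Rigel's profit: π_R = (380 - Q)q_R - (145q_R). Setting ∂π_R/∂q_R = 0: 235 - 2q_R - (q_L) = 0.
Rearranging gives the reaction functions q_L = (367 - q_R)/2 and q_R = (235 - q_L)/2.
Solving the pair: q_L = 499/3, q_R = 103/3.
Total output Q = 499/3 + 103/3 = 602/3.

200.67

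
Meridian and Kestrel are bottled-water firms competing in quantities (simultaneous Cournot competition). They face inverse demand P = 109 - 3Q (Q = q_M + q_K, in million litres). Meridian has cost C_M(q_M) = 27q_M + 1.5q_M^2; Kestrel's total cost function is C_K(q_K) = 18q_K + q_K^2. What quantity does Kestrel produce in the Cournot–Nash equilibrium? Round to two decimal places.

9.10

Meridian's profit: π_M = (109 - 3Q)q_M - (27q_M + (3/2)q_M²). Setting ∂π_M/∂q_M = 0: 82 - 9q_M - 3(q_K) = 0.
Kestrel's profit: π_K = (109 - 3Q)q_K - (18q_K + q_K²). Setting ∂π_K/∂q_K = 0: 91 - 8q_K - 3(q_M) = 0.
Rearranging gives the reaction functions q_M = (82 - 3q_K)/9 and q_K = (91 - 3q_M)/8.
Substituting one into the other gives q_M = 383/63 and q_K = 191/21.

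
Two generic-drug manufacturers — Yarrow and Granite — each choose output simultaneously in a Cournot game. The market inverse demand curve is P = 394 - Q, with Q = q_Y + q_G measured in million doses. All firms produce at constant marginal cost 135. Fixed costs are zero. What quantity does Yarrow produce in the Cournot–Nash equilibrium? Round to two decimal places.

A representative firm's profit is π_i = q_i(394 - Q) - 135q_i.
Setting ∂π_i/∂q_i = 0 with rivals' quantities fixed: 259 - 2q_i - q_j = 0.
By symmetry each firm produces the same amount; substituting q_j = q_i yields q_i = 259/3.

86.33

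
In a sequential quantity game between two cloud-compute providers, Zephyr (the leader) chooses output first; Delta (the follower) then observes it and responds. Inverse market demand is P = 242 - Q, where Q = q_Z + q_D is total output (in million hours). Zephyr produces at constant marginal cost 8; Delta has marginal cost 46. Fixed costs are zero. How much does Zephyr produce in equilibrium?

Solve by backward induction. Given q_Z, the follower Delta maximises π_D = (242 - q_Z - q_D)q_D - 46q_D.
Setting the follower's marginal profit to zero, 196 - q_Z - 2q_D = 0, i.e. q_D = (196 - q_Z)/2.
Zephyr substitutes q_D(q_Z) into its own profit: π_Z = q_Z(242 - q_Z - (196 - q_Z)/2) - 8q_Z = (144 - (1/2)q_Z)q_Z - 8q_Z.
The leader's first-order condition 136 - q_Z = 0 yields q_Z = 136.
Then q_D = (196 - 136)/2 = 30.

136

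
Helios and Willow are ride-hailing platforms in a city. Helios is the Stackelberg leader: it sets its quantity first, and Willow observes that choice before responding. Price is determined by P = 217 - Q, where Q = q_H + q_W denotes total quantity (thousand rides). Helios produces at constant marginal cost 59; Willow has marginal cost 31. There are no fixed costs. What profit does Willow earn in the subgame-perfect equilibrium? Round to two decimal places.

3660.25

Solve by backward induction. Given q_H, the follower Willow maximises π_W = (217 - q_H - q_W)q_W - 31q_W.
Follower FOC: 186 - q_H - 2q_W = 0, so q_W(q_H) = (186 - q_H)/2.
The leader anticipates this reaction. Substituting into P = 217 - Q gives P = 124 - (1/2)q_H, so π_H = (124 - (1/2)q_H)q_H - 59q_H.
The leader's first-order condition 65 - q_H = 0 yields q_H = 65.
Then q_W = (186 - 65)/2 = 121/2.
Price P = 217 - 251/2 = 183/2.
Willow's profit: (183/2 - 31)·(121/2) = 3660.2500.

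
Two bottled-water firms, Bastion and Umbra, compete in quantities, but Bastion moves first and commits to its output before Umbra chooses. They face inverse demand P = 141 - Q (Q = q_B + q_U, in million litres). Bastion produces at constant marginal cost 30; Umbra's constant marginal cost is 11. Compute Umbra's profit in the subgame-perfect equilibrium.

1764

The follower Umbra best-responds to any q_B: π_U = (141 - Q)q_U - 11q_U.
∂π_U/∂q_U = 130 - q_B - 2q_U = 0 gives the reaction function q_U = (130 - q_B)/2.
Bastion substitutes q_U(q_B) into its own profit: π_B = q_B(141 - q_B - (130 - q_B)/2) - 30q_B = (76 - (1/2)q_B)q_B - 30q_B.
Leader FOC: 46 - q_B = 0, so q_B = 46.
Then q_U = (130 - 46)/2 = 42.
Price P = 141 - 88 = 53.
Umbra's profit: (53 - 11)·42 = 1764.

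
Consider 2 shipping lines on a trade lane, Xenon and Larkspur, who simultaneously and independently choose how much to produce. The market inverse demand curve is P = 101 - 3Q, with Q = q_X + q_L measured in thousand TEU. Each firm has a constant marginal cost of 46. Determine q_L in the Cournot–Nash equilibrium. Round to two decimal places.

A representative firm's profit is π_i = q_i(101 - 3Q) - 46q_i.
Setting ∂π_i/∂q_i = 0 with rivals' quantities fixed: 55 - 6q_i - 3q_j = 0.
By symmetry each firm produces the same amount; substituting q_j = q_i yields q_i = 55/9.

6.11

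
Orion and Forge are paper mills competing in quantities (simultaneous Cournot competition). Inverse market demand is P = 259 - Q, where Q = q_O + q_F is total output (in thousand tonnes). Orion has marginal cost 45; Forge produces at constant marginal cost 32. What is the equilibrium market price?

112

Orion's profit: π_O = (259 - Q)q_O - (45q_O). Setting ∂π_O/∂q_O = 0: 214 - 2q_O - (q_F) = 0.
Forge's profit: π_F = (259 - Q)q_F - (32q_F). Setting ∂π_F/∂q_F = 0: 227 - 2q_F - (q_O) = 0.
So q_O = (214 - q_F)/2 and q_F = (227 - q_O)/2.
Substituting one into the other gives q_O = 67 and q_F = 80.
Total output Q = 147, so price P = 259 - 147 = 112.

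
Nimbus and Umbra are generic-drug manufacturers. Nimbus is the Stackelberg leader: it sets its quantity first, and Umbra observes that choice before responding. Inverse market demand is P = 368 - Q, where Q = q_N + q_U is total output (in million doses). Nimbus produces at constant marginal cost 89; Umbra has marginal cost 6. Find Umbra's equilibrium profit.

Solve by backward induction. Given q_N, the follower Umbra maximises π_U = (368 - q_N - q_U)q_U - 6q_U.
∂π_U/∂q_U = 362 - q_N - 2q_U = 0 gives the reaction function q_U = (362 - q_N)/2.
The leader anticipates this reaction. Substituting into P = 368 - Q gives P = 187 - (1/2)q_N, so π_N = (187 - (1/2)q_N)q_N - 89q_N.
Maximising: ∂π_N/∂q_N = 98 - q_N = 0, giving q_N = 98.
Then q_U = (362 - 98)/2 = 132.
Price P = 368 - 230 = 138.
Umbra's profit: (138 - 6)·132 = 17424.

17424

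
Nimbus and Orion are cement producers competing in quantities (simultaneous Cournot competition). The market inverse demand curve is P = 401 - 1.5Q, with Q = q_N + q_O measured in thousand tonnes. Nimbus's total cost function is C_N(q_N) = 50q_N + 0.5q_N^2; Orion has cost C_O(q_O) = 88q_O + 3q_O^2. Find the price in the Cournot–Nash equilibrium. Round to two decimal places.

249.22

Nimbus's profit: π_N = (401 - 1.5Q)q_N - (50q_N + (1/2)q_N²). Setting ∂π_N/∂q_N = 0: 351 - 4q_N - (3/2)(q_O) = 0.
Orion's first-order condition: 313 - 9q_O - (3/2)(q_N) = 0.
Rearranging gives the reaction functions q_N = (351 - (3/2)q_O)/4 and q_O = (313 - (3/2)q_N)/9.
Substituting one into the other gives q_N = 79.6889 and q_O = 21.4963.
Total output Q = 101.1852, so price P = 401 - (3/2)·101.1852 = 249.2222.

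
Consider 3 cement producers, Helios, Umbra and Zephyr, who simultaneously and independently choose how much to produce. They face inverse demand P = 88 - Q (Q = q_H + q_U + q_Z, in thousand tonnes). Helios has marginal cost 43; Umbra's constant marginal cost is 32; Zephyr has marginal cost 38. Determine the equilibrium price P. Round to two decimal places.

50.25

Helios's profit: π_H = (88 - Q)q_H - (43q_H). Setting ∂π_H/∂q_H = 0: 45 - 2q_H - (q_U + q_Z) = 0.
Umbra's profit: π_U = (88 - Q)q_U - (32q_U). Setting ∂π_U/∂q_U = 0: 56 - 2q_U - (q_H + q_Z) = 0.
Zephyr's profit: π_Z = (88 - Q)q_Z - (38q_Z). Setting ∂π_Z/∂q_Z = 0: 50 - 2q_Z - (q_H + q_U) = 0.
Summing all 3 equations gives 151 − 4Q = 0, hence Q = 151/4.
Back-substituting: q_H = (45 − 151/4) = 29/4, q_U = (56 − 151/4) = 73/4, q_Z = (50 − 151/4) = 49/4.
Total output Q = 151/4, so price P = 88 - 151/4 = 201/4.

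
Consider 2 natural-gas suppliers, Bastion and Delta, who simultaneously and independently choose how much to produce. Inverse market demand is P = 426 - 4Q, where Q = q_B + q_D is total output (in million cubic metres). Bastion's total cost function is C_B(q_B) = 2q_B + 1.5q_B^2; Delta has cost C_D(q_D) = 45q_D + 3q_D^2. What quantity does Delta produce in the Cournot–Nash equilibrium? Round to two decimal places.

Bastion's profit: π_B = (426 - 4Q)q_B - (2q_B + (3/2)q_B²). Setting ∂π_B/∂q_B = 0: 424 - 11q_B - 4(q_D) = 0.
Delta's profit: π_D = (426 - 4Q)q_D - (45q_D + 3q_D²). Setting ∂π_D/∂q_D = 0: 381 - 14q_D - 4(q_B) = 0.
Rearranging gives the reaction functions q_B = (424 - 4q_D)/11 and q_D = (381 - 4q_B)/14.
Solving the pair: q_B = 31.9710, q_D = 18.0797.

18.08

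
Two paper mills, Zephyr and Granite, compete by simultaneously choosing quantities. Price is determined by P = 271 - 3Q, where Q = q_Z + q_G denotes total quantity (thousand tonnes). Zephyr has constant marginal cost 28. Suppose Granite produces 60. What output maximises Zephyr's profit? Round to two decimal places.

With the rival's output fixed at 60, Zephyr's profit is π_Z = (271 - 3·60 - 3q_Z)q_Z - (28q_Z) = (91 - 3q_Z)q_Z - (28q_Z).
∂π_Z/∂q_Z = 63 - 6q_Z = 0, so q_Z = 21/2.

10.50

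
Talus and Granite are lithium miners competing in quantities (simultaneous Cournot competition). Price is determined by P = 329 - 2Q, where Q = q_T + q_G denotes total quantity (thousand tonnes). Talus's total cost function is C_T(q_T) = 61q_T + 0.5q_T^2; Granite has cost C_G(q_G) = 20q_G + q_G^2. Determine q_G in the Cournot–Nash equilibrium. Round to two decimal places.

Talus's profit: π_T = (329 - 2Q)q_T - (61q_T + (1/2)q_T²). Setting ∂π_T/∂q_T = 0: 268 - 5q_T - 2(q_G) = 0.
Granite's first-order condition: 309 - 6q_G - 2(q_T) = 0.
So q_T = (268 - 2q_G)/5 and q_G = (309 - 2q_T)/6.
Substituting one into the other gives q_T = 495/13 and q_G = 1009/26.

38.81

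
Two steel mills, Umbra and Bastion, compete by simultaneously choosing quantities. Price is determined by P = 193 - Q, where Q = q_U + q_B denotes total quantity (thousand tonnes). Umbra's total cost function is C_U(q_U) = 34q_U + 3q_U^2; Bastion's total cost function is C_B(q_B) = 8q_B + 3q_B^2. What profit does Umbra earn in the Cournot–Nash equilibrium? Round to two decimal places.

1190.80

Umbra's profit: π_U = (193 - Q)q_U - (34q_U + 3q_U²). Setting ∂π_U/∂q_U = 0: 159 - 8q_U - (q_B) = 0.
Bastion's profit: π_B = (193 - Q)q_B - (8q_B + 3q_B²). Setting ∂π_B/∂q_B = 0: 185 - 8q_B - (q_U) = 0.
Best responses: q_U = (159 - q_B)/8, q_B = (185 - q_U)/8.
Solving the pair: q_U = 1087/63, q_B = 1321/63.
Price P = 193 - 344/9 = 1393/9.
Umbra's profit: (1393/9)·(1087/63) - 34·(1087/63) - 3(1087/63)² = 1190.7977.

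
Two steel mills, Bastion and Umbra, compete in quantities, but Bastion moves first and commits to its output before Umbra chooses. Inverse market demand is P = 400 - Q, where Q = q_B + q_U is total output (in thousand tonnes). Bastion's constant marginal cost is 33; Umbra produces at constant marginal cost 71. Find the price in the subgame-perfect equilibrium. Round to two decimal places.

The follower Umbra best-responds to any q_B: π_U = (400 - Q)q_U - 71q_U.
Follower FOC: 329 - q_B - 2q_U = 0, so q_U(q_B) = (329 - q_B)/2.
The leader anticipates this reaction. Substituting into P = 400 - Q gives P = 471/2 - (1/2)q_B, so π_B = (471/2 - (1/2)q_B)q_B - 33q_B.
Leader FOC: 405/2 - q_B = 0, so q_B = 405/2.
Then q_U = (329 - 405/2)/2 = 253/4.
Total output Q = 1063/4, so price P = 400 - 1063/4 = 537/4.

134.25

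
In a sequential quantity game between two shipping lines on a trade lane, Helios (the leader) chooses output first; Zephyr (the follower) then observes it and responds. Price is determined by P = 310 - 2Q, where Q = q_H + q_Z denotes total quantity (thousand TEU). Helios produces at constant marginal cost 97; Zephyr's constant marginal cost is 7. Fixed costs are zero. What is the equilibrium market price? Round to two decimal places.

Solve by backward induction. Given q_H, the follower Zephyr maximises π_Z = (310 - 2q_H - 2q_Z)q_Z - 7q_Z.
∂π_Z/∂q_Z = 303 - 2q_H - 4q_Z = 0 gives the reaction function q_Z = (303 - 2q_H)/4.
Helios substitutes q_Z(q_H) into its own profit: π_H = q_H(310 - 2q_H - (303 - 2q_H)/2) - 97q_H = (317/2 - q_H)q_H - 97q_H.
Maximising: ∂π_H/∂q_H = 123/2 - 2q_H = 0, giving q_H = 123/4.
Then q_Z = (303 - 2·(123/4))/4 = 483/8.
Total output Q = 729/8, so price P = 310 - 2·(729/8) = 511/4.

127.75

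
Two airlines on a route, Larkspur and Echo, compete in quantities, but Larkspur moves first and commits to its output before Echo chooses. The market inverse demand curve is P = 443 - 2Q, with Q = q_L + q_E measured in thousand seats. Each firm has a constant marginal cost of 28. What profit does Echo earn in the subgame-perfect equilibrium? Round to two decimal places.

Solve by backward induction. Given q_L, the follower Echo maximises π_E = (443 - 2q_L - 2q_E)q_E - 28q_E.
Setting the follower's marginal profit to zero, 415 - 2q_L - 4q_E = 0, i.e. q_E = (415 - 2q_L)/4.
Larkspur substitutes q_E(q_L) into its own profit: π_L = q_L(443 - 2q_L - (415 - 2q_L)/2) - 28q_L = (471/2 - q_L)q_L - 28q_L.
Leader FOC: 415/2 - 2q_L = 0, so q_L = 415/4.
Then q_E = (415 - 2·(415/4))/4 = 415/8.
Price P = 443 - 2·(1245/8) = 527/4.
Echo's profit: (527/4 - 28)·(415/8) = 5382.0313.

5382.03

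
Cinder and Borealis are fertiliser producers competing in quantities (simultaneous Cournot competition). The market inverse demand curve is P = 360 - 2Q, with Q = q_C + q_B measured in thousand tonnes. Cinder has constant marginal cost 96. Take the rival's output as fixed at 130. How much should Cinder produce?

With the rival's output fixed at 130, Cinder's profit is π_C = (360 - 2·130 - 2q_C)q_C - (96q_C) = (100 - 2q_C)q_C - (96q_C).
∂π_C/∂q_C = 4 - 4q_C = 0, so q_C = 1.

1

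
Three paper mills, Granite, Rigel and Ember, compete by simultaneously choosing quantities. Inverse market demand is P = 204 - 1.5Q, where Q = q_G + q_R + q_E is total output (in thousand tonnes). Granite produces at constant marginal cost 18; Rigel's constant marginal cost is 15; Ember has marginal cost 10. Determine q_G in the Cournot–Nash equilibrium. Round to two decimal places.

29.17

Granite's profit: π_G = (204 - 1.5Q)q_G - (18q_G). Setting ∂π_G/∂q_G = 0: 186 - 3q_G - (3/2)(q_R + q_E) = 0.
Rigel's profit: π_R = (204 - 1.5Q)q_R - (15q_R). Setting ∂π_R/∂q_R = 0: 189 - 3q_R - (3/2)(q_G + q_E) = 0.
Ember's profit: π_E = (204 - 1.5Q)q_E - (10q_E). Setting ∂π_E/∂q_E = 0: 194 - 3q_E - (3/2)(q_G + q_R) = 0.
Adding the 3 first-order conditions: 569 − 6Q = 0, so Q = 569/6.
Back-substituting: q_G = (186 − 569/4)/(3/2) = 175/6, q_R = (189 − 569/4)/(3/2) = 187/6, q_E = (194 − 569/4)/(3/2) = 69/2.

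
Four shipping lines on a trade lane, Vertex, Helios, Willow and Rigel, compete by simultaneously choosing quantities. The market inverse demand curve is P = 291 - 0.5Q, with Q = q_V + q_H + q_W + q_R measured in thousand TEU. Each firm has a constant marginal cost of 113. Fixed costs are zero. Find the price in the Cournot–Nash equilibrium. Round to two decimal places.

A representative firm's profit is π_i = q_i(291 - 0.5Q) - 113q_i.
First-order condition (treating rivals' output as given): 178 - q_i - (1/2)·Σ_{j≠i} q_j = 0.
By symmetry each firm produces the same amount; substituting Σ_{j≠i} q_j = 3q_i yields q_i = 178/(5/2) = 356/5.
Total output Q = 1424/5, so price P = 291 - (1/2)·(1424/5) = 743/5.

148.60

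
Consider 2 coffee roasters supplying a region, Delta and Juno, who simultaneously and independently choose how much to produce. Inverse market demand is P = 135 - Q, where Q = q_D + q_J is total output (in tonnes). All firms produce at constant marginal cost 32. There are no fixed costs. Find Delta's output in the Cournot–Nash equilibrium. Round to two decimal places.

34.33

A representative firm's profit is π_i = q_i(135 - Q) - 32q_i.
First-order condition (treating rivals' output as given): 103 - 2q_i - q_j = 0.
By symmetry each firm produces the same amount; substituting q_j = q_i yields q_i = 103/3.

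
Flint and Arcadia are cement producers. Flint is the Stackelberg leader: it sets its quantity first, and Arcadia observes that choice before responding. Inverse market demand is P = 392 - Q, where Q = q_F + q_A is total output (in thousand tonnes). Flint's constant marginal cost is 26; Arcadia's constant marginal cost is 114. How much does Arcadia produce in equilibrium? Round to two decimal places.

The follower Arcadia best-responds to any q_F: π_A = (392 - Q)q_A - 114q_A.
Setting the follower's marginal profit to zero, 278 - q_F - 2q_A = 0, i.e. q_A = (278 - q_F)/2.
The leader anticipates this reaction. Substituting into P = 392 - Q gives P = 253 - (1/2)q_F, so π_F = (253 - (1/2)q_F)q_F - 26q_F.
Maximising: ∂π_F/∂q_F = 227 - q_F = 0, giving q_F = 227.
Then q_A = (278 - 227)/2 = 51/2.

25.50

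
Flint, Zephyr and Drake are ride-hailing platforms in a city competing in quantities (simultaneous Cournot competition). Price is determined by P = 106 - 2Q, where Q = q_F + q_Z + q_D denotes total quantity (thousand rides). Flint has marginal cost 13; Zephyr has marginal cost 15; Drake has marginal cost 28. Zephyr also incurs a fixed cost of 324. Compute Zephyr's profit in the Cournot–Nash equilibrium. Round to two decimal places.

Flint's profit: π_F = (106 - 2Q)q_F - (13q_F). Setting ∂π_F/∂q_F = 0: 93 - 4q_F - 2(q_Z + q_D) = 0.
Zephyr's profit: π_Z = (106 - 2Q)q_Z - (15q_Z). Setting ∂π_Z/∂q_Z = 0: 91 - 4q_Z - 2(q_F + q_D) = 0.
Drake's profit: π_D = (106 - 2Q)q_D - (28q_D). Setting ∂π_D/∂q_D = 0: 78 - 4q_D - 2(q_F + q_Z) = 0.
Summing all 3 equations gives 262 − 8Q = 0, hence Q = 131/4.
Back-substituting: q_F = (93 − 131/2)/2 = 55/4, q_Z = (91 − 131/2)/2 = 51/4, q_D = (78 − 131/2)/2 = 25/4.
Price P = 106 - 2·(131/4) = 81/2.
Zephyr's profit: (81/2 - 15)·(51/4) - 324 = 9/8.

1.13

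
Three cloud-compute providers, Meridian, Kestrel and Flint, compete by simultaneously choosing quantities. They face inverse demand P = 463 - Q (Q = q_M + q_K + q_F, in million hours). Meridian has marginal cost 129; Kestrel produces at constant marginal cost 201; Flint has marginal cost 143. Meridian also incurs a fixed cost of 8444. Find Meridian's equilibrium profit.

Meridian's profit: π_M = (463 - Q)q_M - (129q_M). Setting ∂π_M/∂q_M = 0: 334 - 2q_M - (q_K + q_F) = 0.
Kestrel's first-order condition: 262 - 2q_K - (q_M + q_F) = 0.
Flint's first-order condition: 320 - 2q_F - (q_M + q_K) = 0.
Summing all 3 equations gives 916 − 4Q = 0, hence Q = 229.
Back-substituting: q_M = (334 − 229) = 105, q_K = (262 − 229) = 33, q_F = (320 − 229) = 91.
Price P = 463 - 229 = 234.
Meridian's profit: (234 - 129)·105 - 8444 = 2581.

2581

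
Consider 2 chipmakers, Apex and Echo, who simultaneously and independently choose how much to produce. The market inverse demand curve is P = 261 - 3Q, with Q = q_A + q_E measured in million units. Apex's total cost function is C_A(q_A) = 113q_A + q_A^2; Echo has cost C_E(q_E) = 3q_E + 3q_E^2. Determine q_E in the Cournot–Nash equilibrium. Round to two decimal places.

Apex's profit: π_A = (261 - 3Q)q_A - (113q_A + q_A²). Setting ∂π_A/∂q_A = 0: 148 - 8q_A - 3(q_E) = 0.
Echo's first-order condition: 258 - 12q_E - 3(q_A) = 0.
So q_A = (148 - 3q_E)/8 and q_E = (258 - 3q_A)/12.
Substituting one into the other gives q_A = 334/29 and q_E = 540/29.

18.62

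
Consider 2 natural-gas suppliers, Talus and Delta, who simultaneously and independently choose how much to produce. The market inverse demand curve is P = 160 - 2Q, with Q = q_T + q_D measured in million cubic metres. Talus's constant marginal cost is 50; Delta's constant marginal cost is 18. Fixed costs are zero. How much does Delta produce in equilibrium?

29

Talus's profit: π_T = (160 - 2Q)q_T - (50q_T). Setting ∂π_T/∂q_T = 0: 110 - 4q_T - 2(q_D) = 0.
Delta's profit: π_D = (160 - 2Q)q_D - (18q_D). Setting ∂π_D/∂q_D = 0: 142 - 4q_D - 2(q_T) = 0.
Best responses: q_T = (110 - 2q_D)/4, q_D = (142 - 2q_T)/4.
Substituting one into the other gives q_T = 13 and q_D = 29.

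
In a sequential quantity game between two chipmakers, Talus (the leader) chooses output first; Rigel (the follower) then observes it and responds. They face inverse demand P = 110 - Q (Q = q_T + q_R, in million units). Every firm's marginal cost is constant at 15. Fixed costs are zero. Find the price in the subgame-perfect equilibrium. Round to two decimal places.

38.75

Solve by backward induction. Given q_T, the follower Rigel maximises π_R = (110 - q_T - q_R)q_R - 15q_R.
Setting the follower's marginal profit to zero, 95 - q_T - 2q_R = 0, i.e. q_R = (95 - q_T)/2.
The leader anticipates this reaction. Substituting into P = 110 - Q gives P = 125/2 - (1/2)q_T, so π_T = (125/2 - (1/2)q_T)q_T - 15q_T.
The leader's first-order condition 95/2 - q_T = 0 yields q_T = 95/2.
Then q_R = (95 - 95/2)/2 = 95/4.
Total output Q = 285/4, so price P = 110 - 285/4 = 155/4.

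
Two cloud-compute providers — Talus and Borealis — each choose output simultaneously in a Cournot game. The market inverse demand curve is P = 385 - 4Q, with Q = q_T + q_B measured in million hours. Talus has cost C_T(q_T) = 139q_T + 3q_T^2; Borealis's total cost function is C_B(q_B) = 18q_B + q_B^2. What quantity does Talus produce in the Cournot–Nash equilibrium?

Talus's profit: π_T = (385 - 4Q)q_T - (139q_T + 3q_T²). Setting ∂π_T/∂q_T = 0: 246 - 14q_T - 4(q_B) = 0.
Borealis's profit: π_B = (385 - 4Q)q_B - (18q_B + q_B²). Setting ∂π_B/∂q_B = 0: 367 - 10q_B - 4(q_T) = 0.
Best responses: q_T = (246 - 4q_B)/14, q_B = (367 - 4q_T)/10.
Solving the pair: q_T = 8, q_B = 67/2.

8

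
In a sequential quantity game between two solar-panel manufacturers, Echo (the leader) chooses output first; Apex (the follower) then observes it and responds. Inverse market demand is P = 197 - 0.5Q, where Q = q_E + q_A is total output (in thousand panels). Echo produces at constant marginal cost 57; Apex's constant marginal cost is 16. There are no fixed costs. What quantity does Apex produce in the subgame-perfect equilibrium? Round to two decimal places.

Solve by backward induction. Given q_E, the follower Apex maximises π_A = (197 - (1/2)q_E - (1/2)q_A)q_A - 16q_A.
∂π_A/∂q_A = 181 - (1/2)q_E - q_A = 0 gives the reaction function q_A = (181 - (1/2)q_E).
Echo substitutes q_A(q_E) into its own profit: π_E = q_E(197 - (1/2)q_E - (181 - (1/2)q_E)/2) - 57q_E = (213/2 - (1/4)q_E)q_E - 57q_E.
Maximising: ∂π_E/∂q_E = 99/2 - (1/2)q_E = 0, giving q_E = 99.
Then q_A = (181 - (1/2)·99) = 263/2.

131.50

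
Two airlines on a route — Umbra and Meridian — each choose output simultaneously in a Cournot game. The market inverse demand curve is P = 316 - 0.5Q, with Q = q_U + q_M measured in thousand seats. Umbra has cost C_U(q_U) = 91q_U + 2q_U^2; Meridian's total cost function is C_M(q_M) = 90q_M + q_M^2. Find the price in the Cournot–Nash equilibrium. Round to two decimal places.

Umbra's profit: π_U = (316 - 0.5Q)q_U - (91q_U + 2q_U²). Setting ∂π_U/∂q_U = 0: 225 - 5q_U - (1/2)(q_M) = 0.
Meridian's profit: π_M = (316 - 0.5Q)q_M - (90q_M + q_M²). Setting ∂π_M/∂q_M = 0: 226 - 3q_M - (1/2)(q_U) = 0.
Rearranging gives the reaction functions q_U = (225 - (1/2)q_M)/5 and q_M = (226 - (1/2)q_U)/3.
Solving the pair: q_U = 38.1017, q_M = 68.9831.
Total output Q = 107.0847, so price P = 316 - (1/2)·107.0847 = 262.4576.

262.46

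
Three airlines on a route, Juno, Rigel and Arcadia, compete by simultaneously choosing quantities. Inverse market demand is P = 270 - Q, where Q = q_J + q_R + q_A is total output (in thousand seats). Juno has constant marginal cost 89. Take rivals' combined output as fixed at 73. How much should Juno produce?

With rivals' combined output fixed at 73, Juno's profit is π_J = (270 - 73 - q_J)q_J - (89q_J) = (197 - q_J)q_J - (89q_J).
∂π_J/∂q_J = 108 - 2q_J = 0, so q_J = 54.

54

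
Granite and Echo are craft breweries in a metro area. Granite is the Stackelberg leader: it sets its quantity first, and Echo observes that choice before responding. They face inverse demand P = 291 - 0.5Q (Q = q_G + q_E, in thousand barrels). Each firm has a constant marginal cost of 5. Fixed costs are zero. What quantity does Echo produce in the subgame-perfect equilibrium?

143

The follower Echo best-responds to any q_G: π_E = (291 - 0.5Q)q_E - 5q_E.
Follower FOC: 286 - (1/2)q_G - q_E = 0, so q_E(q_G) = (286 - (1/2)q_G).
Granite substitutes q_E(q_G) into its own profit: π_G = q_G(291 - (1/2)q_G - (286 - (1/2)q_G)/2) - 5q_G = (148 - (1/4)q_G)q_G - 5q_G.
The leader's first-order condition 143 - (1/2)q_G = 0 yields q_G = 286.
Then q_E = (286 - (1/2)·286) = 143.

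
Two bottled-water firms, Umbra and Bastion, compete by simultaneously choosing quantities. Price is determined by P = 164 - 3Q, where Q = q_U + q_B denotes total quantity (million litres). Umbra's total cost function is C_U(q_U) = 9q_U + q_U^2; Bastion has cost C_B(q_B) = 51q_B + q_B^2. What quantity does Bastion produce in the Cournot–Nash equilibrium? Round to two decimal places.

Umbra's profit: π_U = (164 - 3Q)q_U - (9q_U + q_U²). Setting ∂π_U/∂q_U = 0: 155 - 8q_U - 3(q_B) = 0.
Bastion's first-order condition: 113 - 8q_B - 3(q_U) = 0.
Best responses: q_U = (155 - 3q_B)/8, q_B = (113 - 3q_U)/8.
Substituting one into the other gives q_U = 901/55 and q_B = 439/55.

7.98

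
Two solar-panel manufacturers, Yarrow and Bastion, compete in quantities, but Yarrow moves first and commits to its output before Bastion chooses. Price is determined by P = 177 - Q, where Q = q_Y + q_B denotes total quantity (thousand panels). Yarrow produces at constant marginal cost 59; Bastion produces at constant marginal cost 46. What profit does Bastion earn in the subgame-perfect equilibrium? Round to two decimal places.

1540.56

Solve by backward induction. Given q_Y, the follower Bastion maximises π_B = (177 - q_Y - q_B)q_B - 46q_B.
Follower FOC: 131 - q_Y - 2q_B = 0, so q_B(q_Y) = (131 - q_Y)/2.
Yarrow substitutes q_B(q_Y) into its own profit: π_Y = q_Y(177 - q_Y - (131 - q_Y)/2) - 59q_Y = (223/2 - (1/2)q_Y)q_Y - 59q_Y.
Leader FOC: 105/2 - q_Y = 0, so q_Y = 105/2.
Then q_B = (131 - 105/2)/2 = 157/4.
Price P = 177 - 367/4 = 341/4.
Bastion's profit: (341/4 - 46)·(157/4) = 1540.5625.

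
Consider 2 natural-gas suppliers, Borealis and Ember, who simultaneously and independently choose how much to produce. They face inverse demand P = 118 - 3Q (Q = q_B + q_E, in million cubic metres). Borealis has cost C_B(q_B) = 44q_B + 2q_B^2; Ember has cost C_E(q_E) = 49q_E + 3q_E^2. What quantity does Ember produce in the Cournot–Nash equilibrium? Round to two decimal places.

4.22

Borealis's profit: π_B = (118 - 3Q)q_B - (44q_B + 2q_B²). Setting ∂π_B/∂q_B = 0: 74 - 10q_B - 3(q_E) = 0.
Ember's first-order condition: 69 - 12q_E - 3(q_B) = 0.
Best responses: q_B = (74 - 3q_E)/10, q_E = (69 - 3q_B)/12.
Substituting one into the other gives q_B = 227/37 and q_E = 156/37.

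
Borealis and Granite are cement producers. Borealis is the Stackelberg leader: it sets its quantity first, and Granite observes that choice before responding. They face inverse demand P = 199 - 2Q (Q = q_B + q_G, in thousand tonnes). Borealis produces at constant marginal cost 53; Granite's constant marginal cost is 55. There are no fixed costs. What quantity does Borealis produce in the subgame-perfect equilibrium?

Solve by backward induction. Given q_B, the follower Granite maximises π_G = (199 - 2q_B - 2q_G)q_G - 55q_G.
Follower FOC: 144 - 2q_B - 4q_G = 0, so q_G(q_B) = (144 - 2q_B)/4.
The leader anticipates this reaction. Substituting into P = 199 - 2Q gives P = 127 - q_B, so π_B = (127 - q_B)q_B - 53q_B.
Maximising: ∂π_B/∂q_B = 74 - 2q_B = 0, giving q_B = 37.
Then q_G = (144 - 2·37)/4 = 35/2.

37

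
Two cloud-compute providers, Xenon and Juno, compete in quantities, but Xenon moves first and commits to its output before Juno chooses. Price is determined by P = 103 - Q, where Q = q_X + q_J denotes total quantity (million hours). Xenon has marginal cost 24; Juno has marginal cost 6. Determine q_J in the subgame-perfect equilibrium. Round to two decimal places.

Solve by backward induction. Given q_X, the follower Juno maximises π_J = (103 - q_X - q_J)q_J - 6q_J.
∂π_J/∂q_J = 97 - q_X - 2q_J = 0 gives the reaction function q_J = (97 - q_X)/2.
Xenon substitutes q_J(q_X) into its own profit: π_X = q_X(103 - q_X - (97 - q_X)/2) - 24q_X = (109/2 - (1/2)q_X)q_X - 24q_X.
The leader's first-order condition 61/2 - q_X = 0 yields q_X = 61/2.
Then q_J = (97 - 61/2)/2 = 133/4.

33.25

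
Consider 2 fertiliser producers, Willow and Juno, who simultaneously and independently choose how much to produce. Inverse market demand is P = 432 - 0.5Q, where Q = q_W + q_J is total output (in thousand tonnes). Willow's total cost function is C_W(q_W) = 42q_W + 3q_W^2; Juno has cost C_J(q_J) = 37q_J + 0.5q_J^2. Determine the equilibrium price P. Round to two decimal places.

317.36

Willow's profit: π_W = (432 - 0.5Q)q_W - (42q_W + 3q_W²). Setting ∂π_W/∂q_W = 0: 390 - 7q_W - (1/2)(q_J) = 0.
Juno's first-order condition: 395 - 2q_J - (1/2)(q_W) = 0.
Rearranging gives the reaction functions q_W = (390 - (1/2)q_J)/7 and q_J = (395 - (1/2)q_W)/2.
Solving the pair: q_W = 466/11, q_J = 186.9091.
Total output Q = 229.2727, so price P = 432 - (1/2)·229.2727 = 317.3636.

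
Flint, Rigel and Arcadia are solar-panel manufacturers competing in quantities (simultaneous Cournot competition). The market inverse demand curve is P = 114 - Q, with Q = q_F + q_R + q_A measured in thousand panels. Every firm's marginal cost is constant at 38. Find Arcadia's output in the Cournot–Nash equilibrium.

Each firm earns π_i = (114 - Q)q_i - 38q_i.
First-order condition (treating rivals' output as given): 76 - 2q_i - Σ_{j≠i} q_j = 0.
With identical firms every q_j equals q_i, so Σ_{j≠i} q_j = 2q_i and 76 = 4q_i, giving q_i = 19.

19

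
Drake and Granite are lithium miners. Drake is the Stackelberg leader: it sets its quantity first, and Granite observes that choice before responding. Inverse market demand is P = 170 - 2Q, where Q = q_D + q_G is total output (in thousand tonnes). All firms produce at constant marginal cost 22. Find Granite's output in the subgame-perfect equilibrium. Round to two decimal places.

18.50

The follower Granite best-responds to any q_D: π_G = (170 - 2Q)q_G - 22q_G.
Setting the follower's marginal profit to zero, 148 - 2q_D - 4q_G = 0, i.e. q_G = (148 - 2q_D)/4.
The leader anticipates this reaction. Substituting into P = 170 - 2Q gives P = 96 - q_D, so π_D = (96 - q_D)q_D - 22q_D.
The leader's first-order condition 74 - 2q_D = 0 yields q_D = 37.
Then q_G = (148 - 2·37)/4 = 37/2.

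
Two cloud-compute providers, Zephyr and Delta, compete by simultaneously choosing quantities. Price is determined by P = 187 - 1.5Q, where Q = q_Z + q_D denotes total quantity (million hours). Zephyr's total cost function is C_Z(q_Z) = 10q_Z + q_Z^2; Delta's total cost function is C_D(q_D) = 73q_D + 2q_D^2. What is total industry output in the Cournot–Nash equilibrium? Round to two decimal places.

41.91

Zephyr's profit: π_Z = (187 - 1.5Q)q_Z - (10q_Z + q_Z²). Setting ∂π_Z/∂q_Z = 0: 177 - 5q_Z - (3/2)(q_D) = 0.
Delta's profit: π_D = (187 - 1.5Q)q_D - (73q_D + 2q_D²). Setting ∂π_D/∂q_D = 0: 114 - 7q_D - (3/2)(q_Z) = 0.
Best responses: q_Z = (177 - (3/2)q_D)/5, q_D = (114 - (3/2)q_Z)/7.
Substituting one into the other gives q_Z = 32.6107 and q_D = 1218/131.
Total output Q = 32.6107 + 1218/131 = 41.9084.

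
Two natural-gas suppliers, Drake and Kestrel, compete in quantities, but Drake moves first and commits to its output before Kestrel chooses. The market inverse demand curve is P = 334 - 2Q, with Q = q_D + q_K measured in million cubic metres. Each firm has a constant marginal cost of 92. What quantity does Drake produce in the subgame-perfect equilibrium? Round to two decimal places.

60.50

The follower Kestrel best-responds to any q_D: π_K = (334 - 2Q)q_K - 92q_K.
∂π_K/∂q_K = 242 - 2q_D - 4q_K = 0 gives the reaction function q_K = (242 - 2q_D)/4.
Drake substitutes q_K(q_D) into its own profit: π_D = q_D(334 - 2q_D - (242 - 2q_D)/2) - 92q_D = (213 - q_D)q_D - 92q_D.
Leader FOC: 121 - 2q_D = 0, so q_D = 121/2.
Then q_K = (242 - 2·(121/2))/4 = 121/4.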